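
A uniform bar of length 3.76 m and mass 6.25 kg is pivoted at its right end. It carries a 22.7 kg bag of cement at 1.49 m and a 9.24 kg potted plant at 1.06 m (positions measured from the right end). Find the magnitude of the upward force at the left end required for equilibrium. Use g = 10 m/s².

F ≈ 147 N

Sum moments about the right end (the unknown pivot reaction has zero arm there).
Beam weight: 6.25 × 10 = 62.5 N down at 1.88 m → arm 1.88 m, τ = 62.5 × 1.88 = 117.5 N·m counterclockwise.
Bag of cement: 22.7 × 10 = 227 N down at 1.49 m → arm 1.49 m, τ = 227 × 1.49 = 338.2 N·m counterclockwise.
Potted plant: 9.24 × 10 = 92.4 N down at 1.06 m → arm 1.06 m, τ = 92.4 × 1.06 = 97.94 N·m counterclockwise.
Net moment of the loads = 553.6 N·m counterclockwise.
The upward force F acts at the left end, arm 3.76 m, giving F × 3.76 clockwise.
Setting net torque to zero: F × 3.76 = 553.6 → F = 553.6 / 3.76 = 147 N.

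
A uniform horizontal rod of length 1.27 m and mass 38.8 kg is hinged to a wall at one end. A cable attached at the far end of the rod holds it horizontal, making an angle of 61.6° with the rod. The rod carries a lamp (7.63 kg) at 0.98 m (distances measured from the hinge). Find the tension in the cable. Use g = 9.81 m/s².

Take moments about the hinge.
Beam weight: 38.8 × 9.81 = 380.6 N down at 0.635 m → arm 0.635 m, τ = 380.6 × 0.635 = 241.7 N·m clockwise.
Lamp: 7.63 × 9.81 = 74.85 N down at 0.98 m → arm 0.98 m, τ = 74.85 × 0.98 = 73.35 N·m clockwise.
Total clockwise load moment = 315 N·m.
The cable tension T acts at 1.27 m; only its component perpendicular to the rod, T sinθ, produces torque. sin 61.6° = 0.8796.
Στ = 0 ⇒ T × 1.27 × 0.8796 = 315 ⇒ T = 315 / 1.117 = 282 N.

T ≈ 282 N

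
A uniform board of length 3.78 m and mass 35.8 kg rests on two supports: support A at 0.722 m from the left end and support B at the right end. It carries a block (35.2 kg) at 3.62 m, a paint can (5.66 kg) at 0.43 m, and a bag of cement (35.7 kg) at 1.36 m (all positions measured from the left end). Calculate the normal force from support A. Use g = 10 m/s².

Take moments about support B.
Beam weight: 35.8 × 10 = 358 N down at 1.89 m → arm 1.89 m, τ = 358 × 1.89 = 676.6 N·m counterclockwise.
Block: 35.2 × 10 = 352 N down at 3.62 m → arm 0.16 m, τ = 352 × 0.16 = 56.32 N·m counterclockwise.
Paint can: 5.66 × 10 = 56.6 N down at 0.43 m → arm 3.35 m, τ = 56.6 × 3.35 = 189.6 N·m counterclockwise.
Bag of cement: 35.7 × 10 = 357 N down at 1.36 m → arm 2.42 m, τ = 357 × 2.42 = 863.9 N·m counterclockwise.
Net load moment about support B = 1786 N·m counterclockwise.
Reaction R at support A is upward at 0.722 m, arm 3.058 m → moment R × 3.058 clockwise.
Setting net torque to zero: R × 3.058 = 1786 → R = 584 N.

R_A ≈ 584 N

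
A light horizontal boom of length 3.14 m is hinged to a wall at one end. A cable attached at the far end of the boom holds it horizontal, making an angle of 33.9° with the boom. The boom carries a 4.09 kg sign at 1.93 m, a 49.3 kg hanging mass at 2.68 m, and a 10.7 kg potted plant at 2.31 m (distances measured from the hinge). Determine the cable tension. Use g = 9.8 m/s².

Sum moments about the hinge (the unknown hinge reaction has zero arm there).
Sign: 4.09 × 9.8 = 40.08 N down at 1.93 m → arm 1.93 m, τ = 40.08 × 1.93 = 77.35 N·m clockwise.
Hanging mass: 49.3 × 9.8 = 483.1 N down at 2.68 m → arm 2.68 m, τ = 483.1 × 2.68 = 1295 N·m clockwise.
Potted plant: 10.7 × 9.8 = 104.9 N down at 2.31 m → arm 2.31 m, τ = 104.9 × 2.31 = 242.3 N·m clockwise.
Total clockwise load moment = 1615 N·m.
The cable tension T acts at 3.14 m; only its component perpendicular to the boom, T sinθ, produces torque. sin 33.9° = 0.5577.
For rotational equilibrium, T × 3.14 × 0.5577 = 1615, so T = 1615 / 1.751 = 922 N.

T ≈ 922 N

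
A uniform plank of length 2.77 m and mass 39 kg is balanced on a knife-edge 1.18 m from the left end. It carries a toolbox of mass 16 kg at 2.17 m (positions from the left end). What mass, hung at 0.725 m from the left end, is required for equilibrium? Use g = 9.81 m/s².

m ≈ 52.4 kg

Take moments about the knife-edge (at 1.18 m from the left end).
Beam weight: 39 × 9.81 = 382.6 N down at 1.385 m → arm 0.205 m, τ = 382.6 × 0.205 = 78.43 N·m clockwise.
Toolbox: 16 × 9.81 = 157 N down at 2.17 m → arm 0.99 m, τ = 157 × 0.99 = 155.4 N·m clockwise.
Net moment of known loads = 233.8 N·m clockwise.
An unknown mass m at 0.725 m has arm 0.455 m; its moment is m·g·0.455 counterclockwise.
Στ = 0 ⇒ m × 9.81 × 0.455 = 233.8 ⇒ m = 233.8 / (9.81 × 0.455) = 52.4 kg.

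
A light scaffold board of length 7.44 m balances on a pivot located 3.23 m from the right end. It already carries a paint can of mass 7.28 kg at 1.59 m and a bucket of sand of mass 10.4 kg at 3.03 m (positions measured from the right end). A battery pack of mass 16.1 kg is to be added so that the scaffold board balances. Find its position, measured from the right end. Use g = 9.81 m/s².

x ≈ 4.1 m from the right end

Take moments about the pivot (at 3.23 m from the right end).
Paint can: 7.28 × 9.81 = 71.42 N down at 1.59 m → arm 1.64 m, τ = 71.42 × 1.64 = 117.1 N·m clockwise.
Bucket of sand: 10.4 × 9.81 = 102 N down at 3.03 m → arm 0.2 m, τ = 102 × 0.2 = 20.4 N·m clockwise.
Net moment of existing loads = 137.5 N·m clockwise.
The battery pack weighs 16.1 × 9.81 = 157.9 N and must supply an equal counterclockwise moment, so its lever arm about the pivot is 137.5 / 157.9 = 0.871 m.
That puts it at 3.23 + 0.871 = 4.1 m from the right end.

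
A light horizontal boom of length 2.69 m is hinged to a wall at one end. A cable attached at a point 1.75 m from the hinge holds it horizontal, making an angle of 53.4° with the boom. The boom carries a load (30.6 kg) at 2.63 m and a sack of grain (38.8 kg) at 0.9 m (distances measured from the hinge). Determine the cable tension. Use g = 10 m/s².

T ≈ 821 N

Take moments about the hinge.
Load: 30.6 × 10 = 306 N down at 2.63 m → arm 2.63 m, τ = 306 × 2.63 = 804.8 N·m clockwise.
Sack of grain: 38.8 × 10 = 388 N down at 0.9 m → arm 0.9 m, τ = 388 × 0.9 = 349.2 N·m clockwise.
Total clockwise load moment = 1154 N·m.
The cable tension T acts at 1.75 m; only its component perpendicular to the boom, T sinθ, produces torque. sin 53.4° = 0.8028.
For rotational equilibrium, T × 1.75 × 0.8028 = 1154, so T = 1154 / 1.405 = 821 N.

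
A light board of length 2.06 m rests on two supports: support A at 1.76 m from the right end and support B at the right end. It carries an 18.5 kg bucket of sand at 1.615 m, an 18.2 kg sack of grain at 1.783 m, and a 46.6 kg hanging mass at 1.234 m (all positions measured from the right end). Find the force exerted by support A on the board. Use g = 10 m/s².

Choose support B as the axis so its reaction then has zero moment arm.
Bucket of sand: 18.5 × 10 = 185 N down at 1.615 m → arm 1.615 m, τ = 185 × 1.615 = 298.8 N·m counterclockwise.
Sack of grain: 18.2 × 10 = 182 N down at 1.783 m → arm 1.783 m, τ = 182 × 1.783 = 324.5 N·m counterclockwise.
Hanging mass: 46.6 × 10 = 466 N down at 1.234 m → arm 1.234 m, τ = 466 × 1.234 = 575 N·m counterclockwise.
Net load moment about support B = 1198 N·m counterclockwise.
Reaction R at support A is upward at 1.76 m, arm 1.76 m → moment R × 1.76 clockwise.
Στ = 0 ⇒ R × 1.76 = 1198 ⇒ R = 681 N.

R_A ≈ 681 N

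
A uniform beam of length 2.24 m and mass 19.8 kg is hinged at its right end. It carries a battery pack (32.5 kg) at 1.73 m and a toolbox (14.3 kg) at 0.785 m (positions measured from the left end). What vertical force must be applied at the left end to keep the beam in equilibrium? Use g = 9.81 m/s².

Sum moments about the right end (the unknown pivot reaction has zero arm there).
Beam weight: 19.8 × 9.81 = 194.2 N down at 1.12 m → arm 1.12 m, τ = 194.2 × 1.12 = 217.5 N·m counterclockwise.
Battery pack: 32.5 × 9.81 = 318.8 N down at 1.73 m → arm 0.51 m, τ = 318.8 × 0.51 = 162.6 N·m counterclockwise.
Toolbox: 14.3 × 9.81 = 140.3 N down at 0.785 m → arm 1.455 m, τ = 140.3 × 1.455 = 204.1 N·m counterclockwise.
Net moment of the loads = 584.2 N·m counterclockwise.
The upward force F acts at the left end, arm 2.24 m, giving F × 2.24 clockwise.
Στ = 0 ⇒ F × 2.24 = 584.2 ⇒ F = 584.2 / 2.24 = 261 N.

F ≈ 261 N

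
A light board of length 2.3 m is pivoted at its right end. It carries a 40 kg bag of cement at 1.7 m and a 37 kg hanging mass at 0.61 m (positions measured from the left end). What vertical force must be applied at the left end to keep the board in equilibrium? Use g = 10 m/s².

F ≈ 376 N

Take moments about the right end.
Bag of cement: 40 × 10 = 400 N down at 1.7 m → arm 0.6 m, τ = 400 × 0.6 = 240 N·m counterclockwise.
Hanging mass: 37 × 10 = 370 N down at 0.61 m → arm 1.69 m, τ = 370 × 1.69 = 625.3 N·m counterclockwise.
Net moment of the loads = 865.3 N·m counterclockwise.
The upward force F acts at the left end, arm 2.3 m, giving F × 2.3 clockwise.
Balancing moments: F × 2.3 = 865.3, giving F = 865.3 / 2.3 = 376 N.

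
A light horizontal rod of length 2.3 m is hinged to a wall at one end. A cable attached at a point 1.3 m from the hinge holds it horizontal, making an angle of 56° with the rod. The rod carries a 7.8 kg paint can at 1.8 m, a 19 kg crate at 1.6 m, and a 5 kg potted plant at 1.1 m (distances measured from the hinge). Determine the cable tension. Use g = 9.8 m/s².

About the hinge:
Paint can: 7.8 × 9.8 = 76.44 N down at 1.8 m → arm 1.8 m, τ = 76.44 × 1.8 = 137.6 N·m clockwise.
Crate: 19 × 9.8 = 186.2 N down at 1.6 m → arm 1.6 m, τ = 186.2 × 1.6 = 297.9 N·m clockwise.
Potted plant: 5 × 9.8 = 49 N down at 1.1 m → arm 1.1 m, τ = 49 × 1.1 = 53.9 N·m clockwise.
Total clockwise load moment = 489.4 N·m.
The cable tension T acts at 1.3 m; only its component perpendicular to the rod, T sinθ, produces torque. sin 56° = 0.829.
Balancing moments: T × 1.3 × 0.829 = 489.4, giving T = 489.4 / 1.078 = 454 N.

T ≈ 454 N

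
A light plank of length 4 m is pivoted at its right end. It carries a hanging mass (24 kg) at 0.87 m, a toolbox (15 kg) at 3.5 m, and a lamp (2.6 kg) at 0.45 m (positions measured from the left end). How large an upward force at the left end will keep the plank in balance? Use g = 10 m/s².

Taking torques about the right end:
Hanging mass: 24 × 10 = 240 N down at 0.87 m → arm 3.13 m, τ = 240 × 3.13 = 751.2 N·m counterclockwise.
Toolbox: 15 × 10 = 150 N down at 3.5 m → arm 0.5 m, τ = 150 × 0.5 = 75 N·m counterclockwise.
Lamp: 2.6 × 10 = 26 N down at 0.45 m → arm 3.55 m, τ = 26 × 3.55 = 92.3 N·m counterclockwise.
Net moment of the loads = 918.5 N·m counterclockwise.
The upward force F acts at the left end, arm 4 m, giving F × 4 clockwise.
For rotational equilibrium, F × 4 = 918.5, so F = 918.5 / 4 = 230 N.

F ≈ 230 N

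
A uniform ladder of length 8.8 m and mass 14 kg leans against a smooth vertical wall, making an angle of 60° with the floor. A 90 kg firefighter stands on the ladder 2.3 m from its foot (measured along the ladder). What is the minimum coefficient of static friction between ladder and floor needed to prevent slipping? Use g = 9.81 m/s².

Sum moments about the foot of the ladder (the floor normal and friction both act there and drop out).
Ladder weight 14×9.81 = 137.3 N acts at 4.4 m along the ladder; its horizontal arm is 4.4·cos60° = 2.2 m → τ = 302.1 N·m clockwise.
Firefighter: 90×9.81 = 882.9 N at 2.3 m → arm 1.15 m → τ = 1015 N·m clockwise.
Wall normal N acts horizontally at the top; its moment arm is the height L sinθ = 8.8·sin60° = 7.621 m, counterclockwise.
For rotational equilibrium, N × 7.621 = 1317, so N = 172.8 N.
ΣFx = 0 ⇒ f = N_wall = 172.8 N. ΣFy = 0 ⇒ N_floor = 1020 N.
μ_min = f / N_floor = 172.8 / 1020 = 0.169.

μ_min ≈ 0.169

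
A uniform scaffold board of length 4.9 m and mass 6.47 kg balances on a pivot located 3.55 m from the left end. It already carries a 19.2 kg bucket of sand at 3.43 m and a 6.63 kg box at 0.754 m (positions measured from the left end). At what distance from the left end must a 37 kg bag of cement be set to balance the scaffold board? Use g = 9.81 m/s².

Choose the pivot (at 3.55 m from the left end) as the axis so the support reaction has zero arm there.
Beam weight: 6.47 × 9.81 = 63.47 N down at 2.45 m → arm 1.1 m, τ = 63.47 × 1.1 = 69.82 N·m counterclockwise.
Bucket of sand: 19.2 × 9.81 = 188.4 N down at 3.43 m → arm 0.12 m, τ = 188.4 × 0.12 = 22.61 N·m counterclockwise.
Box: 6.63 × 9.81 = 65.04 N down at 0.754 m → arm 2.796 m, τ = 65.04 × 2.796 = 181.9 N·m counterclockwise.
Net moment of existing loads = 274.3 N·m counterclockwise.
The bag of cement weighs 37 × 9.81 = 363 N and must supply an equal clockwise moment, so its lever arm about the pivot is 274.3 / 363 = 0.756 m.
That puts it at 3.55 + 0.756 = 4.31 m from the left end.

x ≈ 4.31 m from the left end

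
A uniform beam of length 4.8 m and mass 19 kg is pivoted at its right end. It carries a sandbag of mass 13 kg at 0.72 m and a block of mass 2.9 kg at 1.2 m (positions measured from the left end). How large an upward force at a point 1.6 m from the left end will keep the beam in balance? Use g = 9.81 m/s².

Sum moments about the right end (the unknown pivot reaction has zero arm there).
Beam weight: 19 × 9.81 = 186.4 N down at 2.4 m → arm 2.4 m, τ = 186.4 × 2.4 = 447.4 N·m counterclockwise.
Sandbag: 13 × 9.81 = 127.5 N down at 0.72 m → arm 4.08 m, τ = 127.5 × 4.08 = 520.2 N·m counterclockwise.
Block: 2.9 × 9.81 = 28.45 N down at 1.2 m → arm 3.6 m, τ = 28.45 × 3.6 = 102.4 N·m counterclockwise.
Net moment of the loads = 1070 N·m counterclockwise.
The upward force F acts at a point 1.6 m from the left end, arm 3.2 m, giving F × 3.2 clockwise.
Στ = 0 ⇒ F × 3.2 = 1070 ⇒ F = 1070 / 3.2 = 334 N.

F ≈ 334 N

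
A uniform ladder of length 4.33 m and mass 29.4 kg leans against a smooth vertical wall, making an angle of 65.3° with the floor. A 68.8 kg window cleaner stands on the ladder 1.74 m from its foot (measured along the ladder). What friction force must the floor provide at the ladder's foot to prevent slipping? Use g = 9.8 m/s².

Taking torques about the foot of the ladder:
Ladder weight 29.4×9.8 = 288.1 N acts at 2.165 m along the ladder; its horizontal arm is 2.165·cos65.3° = 0.9047 m → τ = 260.6 N·m clockwise.
Window cleaner: 68.8×9.8 = 674.2 N at 1.74 m → arm 0.7271 m → τ = 490.2 N·m clockwise.
Wall normal N acts horizontally at the top; its moment arm is the height L sinθ = 4.33·sin65.3° = 3.934 m, counterclockwise.
For rotational equilibrium, N × 3.934 = 750.8, so N = 191 N.
ΣFx = 0: friction at the foot balances the wall's push, so f = N_wall = 191 N.

f ≈ 191 N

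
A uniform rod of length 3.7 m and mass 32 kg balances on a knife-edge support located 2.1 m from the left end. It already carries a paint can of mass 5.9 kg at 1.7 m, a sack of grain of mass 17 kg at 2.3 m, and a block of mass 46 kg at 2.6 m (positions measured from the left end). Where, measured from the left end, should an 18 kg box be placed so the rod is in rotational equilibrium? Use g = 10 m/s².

Take moments about the knife-edge support (at 2.1 m from the left end).
Beam weight: 32 × 10 = 320 N down at 1.85 m → arm 0.25 m, τ = 320 × 0.25 = 80 N·m counterclockwise.
Paint can: 5.9 × 10 = 59 N down at 1.7 m → arm 0.4 m, τ = 59 × 0.4 = 23.6 N·m counterclockwise.
Sack of grain: 17 × 10 = 170 N down at 2.3 m → arm 0.2 m, τ = 170 × 0.2 = 34 N·m clockwise.
Block: 46 × 10 = 460 N down at 2.6 m → arm 0.5 m, τ = 460 × 0.5 = 230 N·m clockwise.
Net moment of existing loads = 160.4 N·m clockwise.
The box weighs 18 × 10 = 180 N and must supply an equal counterclockwise moment, so its lever arm about the knife-edge support is 160.4 / 180 = 0.891 m.
That puts it at 2.1 − 0.891 = 1.21 m from the left end.

x ≈ 1.21 m from the left end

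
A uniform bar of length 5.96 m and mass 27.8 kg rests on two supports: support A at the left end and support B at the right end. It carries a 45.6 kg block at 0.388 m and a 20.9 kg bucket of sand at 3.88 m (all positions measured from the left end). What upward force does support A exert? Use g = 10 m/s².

Taking torques about support B:
Beam weight: 27.8 × 10 = 278 N down at 2.98 m → arm 2.98 m, τ = 278 × 2.98 = 828.4 N·m counterclockwise.
Block: 45.6 × 10 = 456 N down at 0.388 m → arm 5.572 m, τ = 456 × 5.572 = 2541 N·m counterclockwise.
Bucket of sand: 20.9 × 10 = 209 N down at 3.88 m → arm 2.08 m, τ = 209 × 2.08 = 434.7 N·m counterclockwise.
Net load moment about support B = 3804 N·m counterclockwise.
Reaction R at support A is upward at 0 m, arm 5.96 m → moment R × 5.96 clockwise.
For rotational equilibrium, R × 5.96 = 3804, so R = 638 N.

R_A ≈ 638 N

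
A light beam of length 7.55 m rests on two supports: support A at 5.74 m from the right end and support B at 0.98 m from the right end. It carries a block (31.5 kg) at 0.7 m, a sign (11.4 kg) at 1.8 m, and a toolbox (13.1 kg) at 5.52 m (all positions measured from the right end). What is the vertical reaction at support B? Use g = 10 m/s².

R_B ≈ 434 N

Taking torques about support A:
Block: 31.5 × 10 = 315 N down at 0.7 m → arm 5.04 m, τ = 315 × 5.04 = 1588 N·m clockwise.
Sign: 11.4 × 10 = 114 N down at 1.8 m → arm 3.94 m, τ = 114 × 3.94 = 449.2 N·m clockwise.
Toolbox: 13.1 × 10 = 131 N down at 5.52 m → arm 0.22 m, τ = 131 × 0.22 = 28.82 N·m clockwise.
Net load moment about support A = 2066 N·m clockwise.
Reaction R at support B is upward at 0.98 m, arm 4.76 m → moment R × 4.76 counterclockwise.
Balancing moments: R × 4.76 = 2066, giving R = 434 N.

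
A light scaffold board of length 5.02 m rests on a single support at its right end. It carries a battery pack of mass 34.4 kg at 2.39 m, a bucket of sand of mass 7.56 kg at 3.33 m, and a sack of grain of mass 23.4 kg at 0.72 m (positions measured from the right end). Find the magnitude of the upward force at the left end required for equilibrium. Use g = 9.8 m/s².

Sum moments about the right end (the unknown pivot reaction has zero arm there).
Battery pack: 34.4 × 9.8 = 337.1 N down at 2.39 m → arm 2.39 m, τ = 337.1 × 2.39 = 805.7 N·m counterclockwise.
Bucket of sand: 7.56 × 9.8 = 74.09 N down at 3.33 m → arm 3.33 m, τ = 74.09 × 3.33 = 246.7 N·m counterclockwise.
Sack of grain: 23.4 × 9.8 = 229.3 N down at 0.72 m → arm 0.72 m, τ = 229.3 × 0.72 = 165.1 N·m counterclockwise.
Net moment of the loads = 1218 N·m counterclockwise.
The upward force F acts at the left end, arm 5.02 m, giving F × 5.02 clockwise.
For rotational equilibrium, F × 5.02 = 1218, so F = 1218 / 5.02 = 243 N.

F ≈ 243 N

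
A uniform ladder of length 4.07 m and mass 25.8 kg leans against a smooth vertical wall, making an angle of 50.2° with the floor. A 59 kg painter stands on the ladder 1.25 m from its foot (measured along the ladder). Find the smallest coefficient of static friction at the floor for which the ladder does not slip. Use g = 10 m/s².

μ_min ≈ 0.305

Sum moments about the foot of the ladder (the floor normal and friction both act there and drop out).
Ladder weight 25.8×10 = 258 N acts at 2.035 m along the ladder; its horizontal arm is 2.035·cos50.2° = 1.303 m → τ = 336.2 N·m clockwise.
Painter: 59×10 = 590 N at 1.25 m → arm 0.8001 m → τ = 472.1 N·m clockwise.
Wall normal N acts horizontally at the top; its moment arm is the height L sinθ = 4.07·sin50.2° = 3.127 m, counterclockwise.
Balancing moments: N × 3.127 = 808.3, giving N = 258.5 N.
ΣFx = 0 ⇒ f = N_wall = 258.5 N. ΣFy = 0 ⇒ N_floor = 848 N.
μ_min = f / N_floor = 258.5 / 848 = 0.305.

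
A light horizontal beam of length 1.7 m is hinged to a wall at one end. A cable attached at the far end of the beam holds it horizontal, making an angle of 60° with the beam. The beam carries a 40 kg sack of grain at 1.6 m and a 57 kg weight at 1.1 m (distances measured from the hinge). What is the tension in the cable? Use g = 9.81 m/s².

T ≈ 844 N

Sum moments about the hinge (the unknown hinge reaction has zero arm there).
Sack of grain: 40 × 9.81 = 392.4 N down at 1.6 m → arm 1.6 m, τ = 392.4 × 1.6 = 627.8 N·m clockwise.
Weight: 57 × 9.81 = 559.2 N down at 1.1 m → arm 1.1 m, τ = 559.2 × 1.1 = 615.1 N·m clockwise.
Total clockwise load moment = 1243 N·m.
The cable tension T acts at 1.7 m; only its component perpendicular to the beam, T sinθ, produces torque. sin 60° = 0.866.
Setting net torque to zero: T × 1.7 × 0.866 = 1243 → T = 1243 / 1.472 = 844 N.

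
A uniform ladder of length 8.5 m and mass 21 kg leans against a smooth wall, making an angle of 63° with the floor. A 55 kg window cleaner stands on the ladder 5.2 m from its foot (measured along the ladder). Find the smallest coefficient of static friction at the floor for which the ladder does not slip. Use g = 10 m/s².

μ_min ≈ 0.296

Taking torques about the foot of the ladder:
Ladder weight 21×10 = 210 N acts at 4.25 m along the ladder; its horizontal arm is 4.25·cos63° = 1.929 m → τ = 405.1 N·m clockwise.
Window cleaner: 55×10 = 550 N at 5.2 m → arm 2.361 m → τ = 1299 N·m clockwise.
Wall normal N acts horizontally at the top; its moment arm is the height L sinθ = 8.5·sin63° = 7.574 m, counterclockwise.
Στ = 0 ⇒ N × 7.574 = 1704 ⇒ N = 225 N.
ΣFx = 0 ⇒ f = N_wall = 225 N. ΣFy = 0 ⇒ N_floor = 760 N.
μ_min = f / N_floor = 225 / 760 = 0.296.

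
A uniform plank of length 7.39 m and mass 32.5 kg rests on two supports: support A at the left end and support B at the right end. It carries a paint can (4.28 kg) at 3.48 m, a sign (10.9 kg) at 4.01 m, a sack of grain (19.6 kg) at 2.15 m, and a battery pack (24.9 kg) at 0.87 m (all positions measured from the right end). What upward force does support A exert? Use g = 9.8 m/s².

R_A ≈ 322 N

Choose support B as the axis so its reaction then has zero moment arm.
Beam weight: 32.5 × 9.8 = 318.5 N down at 3.695 m → arm 3.695 m, τ = 318.5 × 3.695 = 1177 N·m counterclockwise.
Paint can: 4.28 × 9.8 = 41.94 N down at 3.48 m → arm 3.48 m, τ = 41.94 × 3.48 = 146 N·m counterclockwise.
Sign: 10.9 × 9.8 = 106.8 N down at 4.01 m → arm 4.01 m, τ = 106.8 × 4.01 = 428.3 N·m counterclockwise.
Sack of grain: 19.6 × 9.8 = 192.1 N down at 2.15 m → arm 2.15 m, τ = 192.1 × 2.15 = 413 N·m counterclockwise.
Battery pack: 24.9 × 9.8 = 244 N down at 0.87 m → arm 0.87 m, τ = 244 × 0.87 = 212.3 N·m counterclockwise.
Net load moment about support B = 2377 N·m counterclockwise.
Reaction R at support A is upward at 7.39 m, arm 7.39 m → moment R × 7.39 clockwise.
Στ = 0 ⇒ R × 7.39 = 2377 ⇒ R = 322 N.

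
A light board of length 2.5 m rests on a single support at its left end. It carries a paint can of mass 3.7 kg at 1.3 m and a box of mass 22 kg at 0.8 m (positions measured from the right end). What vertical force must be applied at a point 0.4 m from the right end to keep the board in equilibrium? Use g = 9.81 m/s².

Choose the left end as the axis so the unknown pivot reaction has zero arm there.
Paint can: 3.7 × 9.81 = 36.3 N down at 1.3 m → arm 1.2 m, τ = 36.3 × 1.2 = 43.56 N·m clockwise.
Box: 22 × 9.81 = 215.8 N down at 0.8 m → arm 1.7 m, τ = 215.8 × 1.7 = 366.9 N·m clockwise.
Net moment of the loads = 410.5 N·m clockwise.
The upward force F acts at a point 0.4 m from the right end, arm 2.1 m, giving F × 2.1 counterclockwise.
For rotational equilibrium, F × 2.1 = 410.5, so F = 410.5 / 2.1 = 195 N.

F ≈ 195 N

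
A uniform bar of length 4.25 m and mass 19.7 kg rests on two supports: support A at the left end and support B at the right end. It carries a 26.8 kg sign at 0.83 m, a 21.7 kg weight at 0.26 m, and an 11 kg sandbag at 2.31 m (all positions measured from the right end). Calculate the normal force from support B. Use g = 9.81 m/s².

About support A:
Beam weight: 19.7 × 9.81 = 193.3 N down at 2.125 m → arm 2.125 m, τ = 193.3 × 2.125 = 410.8 N·m clockwise.
Sign: 26.8 × 9.81 = 262.9 N down at 0.83 m → arm 3.42 m, τ = 262.9 × 3.42 = 899.1 N·m clockwise.
Weight: 21.7 × 9.81 = 212.9 N down at 0.26 m → arm 3.99 m, τ = 212.9 × 3.99 = 849.5 N·m clockwise.
Sandbag: 11 × 9.81 = 107.9 N down at 2.31 m → arm 1.94 m, τ = 107.9 × 1.94 = 209.3 N·m clockwise.
Net load moment about support A = 2369 N·m clockwise.
Reaction R at support B is upward at 0 m, arm 4.25 m → moment R × 4.25 counterclockwise.
Setting net torque to zero: R × 4.25 = 2369 → R = 557 N.

R_B ≈ 557 N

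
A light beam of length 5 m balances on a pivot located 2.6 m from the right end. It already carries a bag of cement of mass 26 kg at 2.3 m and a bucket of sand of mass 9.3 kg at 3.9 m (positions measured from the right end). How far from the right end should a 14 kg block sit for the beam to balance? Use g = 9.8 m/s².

About the pivot (at 2.6 m from the right end):
Bag of cement: 26 × 9.8 = 254.8 N down at 2.3 m → arm 0.3 m, τ = 254.8 × 0.3 = 76.44 N·m clockwise.
Bucket of sand: 9.3 × 9.8 = 91.14 N down at 3.9 m → arm 1.3 m, τ = 91.14 × 1.3 = 118.5 N·m counterclockwise.
Net moment of existing loads = 42.06 N·m counterclockwise.
The block weighs 14 × 9.8 = 137.2 N and must supply an equal clockwise moment, so its lever arm about the pivot is 42.06 / 137.2 = 0.307 m.
That puts it at 2.6 − 0.307 = 2.29 m from the right end.

x ≈ 2.29 m from the right end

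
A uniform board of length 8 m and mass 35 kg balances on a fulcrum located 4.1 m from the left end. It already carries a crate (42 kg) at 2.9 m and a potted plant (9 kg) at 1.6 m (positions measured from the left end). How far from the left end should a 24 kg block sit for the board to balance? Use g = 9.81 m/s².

x ≈ 7.28 m from the left end

Sum moments about the fulcrum (at 4.1 m from the left end) (the support reaction has zero arm there).
Beam weight: 35 × 9.81 = 343.4 N down at 4 m → arm 0.1 m, τ = 343.4 × 0.1 = 34.34 N·m counterclockwise.
Crate: 42 × 9.81 = 412 N down at 2.9 m → arm 1.2 m, τ = 412 × 1.2 = 494.4 N·m counterclockwise.
Potted plant: 9 × 9.81 = 88.29 N down at 1.6 m → arm 2.5 m, τ = 88.29 × 2.5 = 220.7 N·m counterclockwise.
Net moment of existing loads = 749.4 N·m counterclockwise.
The block weighs 24 × 9.81 = 235.4 N and must supply an equal clockwise moment, so its lever arm about the fulcrum is 749.4 / 235.4 = 3.18 m.
That puts it at 4.1 + 3.18 = 7.28 m from the left end.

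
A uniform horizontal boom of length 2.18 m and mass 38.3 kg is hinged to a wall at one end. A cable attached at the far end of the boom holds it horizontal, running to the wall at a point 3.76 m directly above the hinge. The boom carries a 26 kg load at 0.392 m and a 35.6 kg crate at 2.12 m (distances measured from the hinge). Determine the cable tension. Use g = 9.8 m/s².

Taking torques about the hinge:
Beam weight: 38.3 × 9.8 = 375.3 N down at 1.09 m → arm 1.09 m, τ = 375.3 × 1.09 = 409.1 N·m clockwise.
Load: 26 × 9.8 = 254.8 N down at 0.392 m → arm 0.392 m, τ = 254.8 × 0.392 = 99.88 N·m clockwise.
Crate: 35.6 × 9.8 = 348.9 N down at 2.12 m → arm 2.12 m, τ = 348.9 × 2.12 = 739.7 N·m clockwise.
Total clockwise load moment = 1249 N·m.
The cable tension T acts at 2.18 m; only its component perpendicular to the boom, T sinθ, produces torque. sinθ = h/√(h²+d²) = 3.76/√(3.76²+2.18²) = 0.8651.
Στ = 0 ⇒ T × 2.18 × 0.8651 = 1249 ⇒ T = 1249 / 1.886 = 662 N.

T ≈ 662 N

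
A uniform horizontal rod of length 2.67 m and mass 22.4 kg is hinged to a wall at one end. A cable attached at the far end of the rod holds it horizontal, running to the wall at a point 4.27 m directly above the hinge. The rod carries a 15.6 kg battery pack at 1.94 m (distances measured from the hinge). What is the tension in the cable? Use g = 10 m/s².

T ≈ 266 N

About the hinge:
Beam weight: 22.4 × 10 = 224 N down at 1.335 m → arm 1.335 m, τ = 224 × 1.335 = 299 N·m clockwise.
Battery pack: 15.6 × 10 = 156 N down at 1.94 m → arm 1.94 m, τ = 156 × 1.94 = 302.6 N·m clockwise.
Total clockwise load moment = 601.6 N·m.
The cable tension T acts at 2.67 m; only its component perpendicular to the rod, T sinθ, produces torque. sinθ = h/√(h²+d²) = 4.27/√(4.27²+2.67²) = 0.8479.
Setting net torque to zero: T × 2.67 × 0.8479 = 601.6 → T = 601.6 / 2.264 = 266 N.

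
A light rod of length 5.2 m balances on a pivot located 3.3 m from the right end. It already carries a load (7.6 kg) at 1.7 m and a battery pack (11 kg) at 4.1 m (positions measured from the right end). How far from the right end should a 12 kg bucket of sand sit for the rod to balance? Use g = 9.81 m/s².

Choose the pivot (at 3.3 m from the right end) as the axis so the support reaction has zero arm there.
Load: 7.6 × 9.81 = 74.56 N down at 1.7 m → arm 1.6 m, τ = 74.56 × 1.6 = 119.3 N·m clockwise.
Battery pack: 11 × 9.81 = 107.9 N down at 4.1 m → arm 0.8 m, τ = 107.9 × 0.8 = 86.32 N·m counterclockwise.
Net moment of existing loads = 32.98 N·m clockwise.
The bucket of sand weighs 12 × 9.81 = 117.7 N and must supply an equal counterclockwise moment, so its lever arm about the pivot is 32.98 / 117.7 = 0.28 m.
That puts it at 3.3 + 0.28 = 3.58 m from the right end.

x ≈ 3.58 m from the right end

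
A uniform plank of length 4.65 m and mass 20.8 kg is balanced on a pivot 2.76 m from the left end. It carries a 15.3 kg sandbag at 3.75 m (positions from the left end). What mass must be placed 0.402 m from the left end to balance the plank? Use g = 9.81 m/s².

Sum moments about the pivot (at 2.76 m from the left end) (the support reaction has zero arm there).
Beam weight: 20.8 × 9.81 = 204 N down at 2.325 m → arm 0.435 m, τ = 204 × 0.435 = 88.74 N·m counterclockwise.
Sandbag: 15.3 × 9.81 = 150.1 N down at 3.75 m → arm 0.99 m, τ = 150.1 × 0.99 = 148.6 N·m clockwise.
Net moment of known loads = 59.86 N·m clockwise.
An unknown mass m at 0.402 m has arm 2.358 m; its moment is m·g·2.358 counterclockwise.
Στ = 0 ⇒ m × 9.81 × 2.358 = 59.86 ⇒ m = 59.86 / (9.81 × 2.358) = 2.59 kg.

m ≈ 2.59 kg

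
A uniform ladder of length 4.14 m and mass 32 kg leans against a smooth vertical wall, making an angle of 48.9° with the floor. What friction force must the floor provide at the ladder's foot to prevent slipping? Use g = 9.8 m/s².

Take moments about the foot of the ladder.
Ladder weight 32×9.8 = 313.6 N acts at 2.07 m along the ladder; its horizontal arm is 2.07·cos48.9° = 1.361 m → τ = 426.8 N·m clockwise.
Wall normal N acts horizontally at the top; its moment arm is the height L sinθ = 4.14·sin48.9° = 3.12 m, counterclockwise.
Balancing moments: N × 3.12 = 426.8, giving N = 137 N.
ΣFx = 0: friction at the foot balances the wall's push, so f = N_wall = 137 N.

f ≈ 137 N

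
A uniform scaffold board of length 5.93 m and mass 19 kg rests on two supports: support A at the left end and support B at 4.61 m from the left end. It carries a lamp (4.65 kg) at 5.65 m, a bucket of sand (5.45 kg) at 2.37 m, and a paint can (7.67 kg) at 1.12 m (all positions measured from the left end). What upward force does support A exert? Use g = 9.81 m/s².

R_A ≈ 139 N

Choose support B as the axis so its reaction then has zero moment arm.
Beam weight: 19 × 9.81 = 186.4 N down at 2.965 m → arm 1.645 m, τ = 186.4 × 1.645 = 306.6 N·m counterclockwise.
Lamp: 4.65 × 9.81 = 45.62 N down at 5.65 m → arm 1.04 m, τ = 45.62 × 1.04 = 47.44 N·m clockwise.
Bucket of sand: 5.45 × 9.81 = 53.46 N down at 2.37 m → arm 2.24 m, τ = 53.46 × 2.24 = 119.8 N·m counterclockwise.
Paint can: 7.67 × 9.81 = 75.24 N down at 1.12 m → arm 3.49 m, τ = 75.24 × 3.49 = 262.6 N·m counterclockwise.
Net load moment about support B = 641.6 N·m counterclockwise.
Reaction R at support A is upward at 0 m, arm 4.61 m → moment R × 4.61 clockwise.
Balancing moments: R × 4.61 = 641.6, giving R = 139 N.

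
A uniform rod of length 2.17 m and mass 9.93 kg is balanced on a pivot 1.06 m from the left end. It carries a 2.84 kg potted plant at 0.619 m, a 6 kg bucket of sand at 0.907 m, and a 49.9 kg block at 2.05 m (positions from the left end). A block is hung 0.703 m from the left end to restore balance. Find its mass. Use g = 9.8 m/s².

Take moments about the pivot (at 1.06 m from the left end).
Beam weight: 9.93 × 9.8 = 97.31 N down at 1.085 m → arm 0.025 m, τ = 97.31 × 0.025 = 2.433 N·m clockwise.
Potted plant: 2.84 × 9.8 = 27.83 N down at 0.619 m → arm 0.441 m, τ = 27.83 × 0.441 = 12.27 N·m counterclockwise.
Bucket of sand: 6 × 9.8 = 58.8 N down at 0.907 m → arm 0.153 m, τ = 58.8 × 0.153 = 8.996 N·m counterclockwise.
Block: 49.9 × 9.8 = 489 N down at 2.05 m → arm 0.99 m, τ = 489 × 0.99 = 484.1 N·m clockwise.
Net moment of known loads = 465.3 N·m clockwise.
An unknown mass m at 0.703 m has arm 0.357 m; its moment is m·g·0.357 counterclockwise.
Στ = 0 ⇒ m × 9.8 × 0.357 = 465.3 ⇒ m = 465.3 / (9.8 × 0.357) = 133 kg.

m ≈ 133 kg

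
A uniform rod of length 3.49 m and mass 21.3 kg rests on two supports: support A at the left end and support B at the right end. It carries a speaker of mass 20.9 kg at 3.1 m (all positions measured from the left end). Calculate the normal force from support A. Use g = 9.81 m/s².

R_A ≈ 127 N

Taking torques about support B:
Beam weight: 21.3 × 9.81 = 209 N down at 1.745 m → arm 1.745 m, τ = 209 × 1.745 = 364.7 N·m counterclockwise.
Speaker: 20.9 × 9.81 = 205 N down at 3.1 m → arm 0.39 m, τ = 205 × 0.39 = 79.95 N·m counterclockwise.
Net load moment about support B = 444.6 N·m counterclockwise.
Reaction R at support A is upward at 0 m, arm 3.49 m → moment R × 3.49 clockwise.
For rotational equilibrium, R × 3.49 = 444.6, so R = 127 N.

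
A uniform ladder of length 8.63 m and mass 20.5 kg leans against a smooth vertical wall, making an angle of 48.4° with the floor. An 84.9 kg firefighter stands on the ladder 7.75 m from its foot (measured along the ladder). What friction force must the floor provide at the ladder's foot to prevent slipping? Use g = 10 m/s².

About the foot of the ladder:
Ladder weight 20.5×10 = 205 N acts at 4.315 m along the ladder; its horizontal arm is 4.315·cos48.4° = 2.865 m → τ = 587.3 N·m clockwise.
Firefighter: 84.9×10 = 849 N at 7.75 m → arm 5.145 m → τ = 4368 N·m clockwise.
Wall normal N acts horizontally at the top; its moment arm is the height L sinθ = 8.63·sin48.4° = 6.453 m, counterclockwise.
Balancing moments: N × 6.453 = 4955, giving N = 768 N.
ΣFx = 0: friction at the foot balances the wall's push, so f = N_wall = 768 N.

f ≈ 768 N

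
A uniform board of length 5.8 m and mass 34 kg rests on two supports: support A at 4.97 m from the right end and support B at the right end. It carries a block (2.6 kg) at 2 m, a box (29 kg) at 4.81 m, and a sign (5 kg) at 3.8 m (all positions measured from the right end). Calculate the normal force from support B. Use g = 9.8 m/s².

R_B ≈ 175 N

Sum moments about support A (its reaction then has zero moment arm).
Beam weight: 34 × 9.8 = 333.2 N down at 2.9 m → arm 2.07 m, τ = 333.2 × 2.07 = 689.7 N·m clockwise.
Block: 2.6 × 9.8 = 25.48 N down at 2 m → arm 2.97 m, τ = 25.48 × 2.97 = 75.68 N·m clockwise.
Box: 29 × 9.8 = 284.2 N down at 4.81 m → arm 0.16 m, τ = 284.2 × 0.16 = 45.47 N·m clockwise.
Sign: 5 × 9.8 = 49 N down at 3.8 m → arm 1.17 m, τ = 49 × 1.17 = 57.33 N·m clockwise.
Net load moment about support A = 868.2 N·m clockwise.
Reaction R at support B is upward at 0 m, arm 4.97 m → moment R × 4.97 counterclockwise.
Balancing moments: R × 4.97 = 868.2, giving R = 175 N.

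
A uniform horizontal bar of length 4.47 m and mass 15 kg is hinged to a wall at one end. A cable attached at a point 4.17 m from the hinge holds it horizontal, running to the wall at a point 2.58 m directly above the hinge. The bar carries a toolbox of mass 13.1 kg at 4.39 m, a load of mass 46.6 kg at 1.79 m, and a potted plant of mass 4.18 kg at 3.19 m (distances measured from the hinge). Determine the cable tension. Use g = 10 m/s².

T ≈ 856 N

Choose the hinge as the axis so the unknown hinge reaction has zero arm there.
Beam weight: 15 × 10 = 150 N down at 2.235 m → arm 2.235 m, τ = 150 × 2.235 = 335.2 N·m clockwise.
Toolbox: 13.1 × 10 = 131 N down at 4.39 m → arm 4.39 m, τ = 131 × 4.39 = 575.1 N·m clockwise.
Load: 46.6 × 10 = 466 N down at 1.79 m → arm 1.79 m, τ = 466 × 1.79 = 834.1 N·m clockwise.
Potted plant: 4.18 × 10 = 41.8 N down at 3.19 m → arm 3.19 m, τ = 41.8 × 3.19 = 133.3 N·m clockwise.
Total clockwise load moment = 1878 N·m.
The cable tension T acts at 4.17 m; only its component perpendicular to the bar, T sinθ, produces torque. sinθ = h/√(h²+d²) = 2.58/√(2.58²+4.17²) = 0.5261.
For rotational equilibrium, T × 4.17 × 0.5261 = 1878, so T = 1878 / 2.194 = 856 N.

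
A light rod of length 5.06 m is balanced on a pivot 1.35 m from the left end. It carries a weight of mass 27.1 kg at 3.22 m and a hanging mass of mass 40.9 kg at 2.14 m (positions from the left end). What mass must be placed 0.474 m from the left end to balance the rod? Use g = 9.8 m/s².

Sum moments about the pivot (at 1.35 m from the left end) (the support reaction has zero arm there).
Weight: 27.1 × 9.8 = 265.6 N down at 3.22 m → arm 1.87 m, τ = 265.6 × 1.87 = 496.7 N·m clockwise.
Hanging mass: 40.9 × 9.8 = 400.8 N down at 2.14 m → arm 0.79 m, τ = 400.8 × 0.79 = 316.6 N·m clockwise.
Net moment of known loads = 813.3 N·m clockwise.
An unknown mass m at 0.474 m has arm 0.876 m; its moment is m·g·0.876 counterclockwise.
For rotational equilibrium, m × 9.8 × 0.876 = 813.3, so m = 813.3 / (9.8 × 0.876) = 94.7 kg.

m ≈ 94.7 kg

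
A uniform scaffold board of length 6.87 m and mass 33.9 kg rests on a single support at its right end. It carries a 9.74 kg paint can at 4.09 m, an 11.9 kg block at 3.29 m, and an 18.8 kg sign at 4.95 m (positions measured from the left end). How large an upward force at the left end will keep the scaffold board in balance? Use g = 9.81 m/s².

F ≈ 317 N

Choose the right end as the axis so the unknown pivot reaction has zero arm there.
Beam weight: 33.9 × 9.81 = 332.6 N down at 3.435 m → arm 3.435 m, τ = 332.6 × 3.435 = 1142 N·m counterclockwise.
Paint can: 9.74 × 9.81 = 95.55 N down at 4.09 m → arm 2.78 m, τ = 95.55 × 2.78 = 265.6 N·m counterclockwise.
Block: 11.9 × 9.81 = 116.7 N down at 3.29 m → arm 3.58 m, τ = 116.7 × 3.58 = 417.8 N·m counterclockwise.
Sign: 18.8 × 9.81 = 184.4 N down at 4.95 m → arm 1.92 m, τ = 184.4 × 1.92 = 354 N·m counterclockwise.
Net moment of the loads = 2179 N·m counterclockwise.
The upward force F acts at the left end, arm 6.87 m, giving F × 6.87 clockwise.
Setting net torque to zero: F × 6.87 = 2179 → F = 2179 / 6.87 = 317 N.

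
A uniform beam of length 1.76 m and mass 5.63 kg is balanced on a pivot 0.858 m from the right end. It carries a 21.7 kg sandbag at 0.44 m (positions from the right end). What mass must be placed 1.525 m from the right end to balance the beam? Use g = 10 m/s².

About the pivot (at 0.858 m from the right end):
Beam weight: 5.63 × 10 = 56.3 N down at 0.88 m → arm 0.022 m, τ = 56.3 × 0.022 = 1.239 N·m counterclockwise.
Sandbag: 21.7 × 10 = 217 N down at 0.44 m → arm 0.418 m, τ = 217 × 0.418 = 90.71 N·m clockwise.
Net moment of known loads = 89.47 N·m clockwise.
An unknown mass m at 1.525 m has arm 0.667 m; its moment is m·g·0.667 counterclockwise.
Balancing moments: m × 10 × 0.667 = 89.47, giving m = 89.47 / (10 × 0.667) = 13.4 kg.

m ≈ 13.4 kg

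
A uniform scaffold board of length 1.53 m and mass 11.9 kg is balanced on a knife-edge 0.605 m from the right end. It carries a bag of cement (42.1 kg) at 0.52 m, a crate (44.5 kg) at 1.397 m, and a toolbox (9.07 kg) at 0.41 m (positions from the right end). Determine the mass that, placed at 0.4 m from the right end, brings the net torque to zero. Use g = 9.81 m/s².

m ≈ 155 kg

Taking torques about the knife-edge (at 0.605 m from the right end):
Beam weight: 11.9 × 9.81 = 116.7 N down at 0.765 m → arm 0.16 m, τ = 116.7 × 0.16 = 18.67 N·m counterclockwise.
Bag of cement: 42.1 × 9.81 = 413 N down at 0.52 m → arm 0.085 m, τ = 413 × 0.085 = 35.11 N·m clockwise.
Crate: 44.5 × 9.81 = 436.5 N down at 1.397 m → arm 0.792 m, τ = 436.5 × 0.792 = 345.7 N·m counterclockwise.
Toolbox: 9.07 × 9.81 = 88.98 N down at 0.41 m → arm 0.195 m, τ = 88.98 × 0.195 = 17.35 N·m clockwise.
Net moment of known loads = 311.9 N·m counterclockwise.
An unknown mass m at 0.4 m has arm 0.205 m; its moment is m·g·0.205 clockwise.
For rotational equilibrium, m × 9.81 × 0.205 = 311.9, so m = 311.9 / (9.81 × 0.205) = 155 kg.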